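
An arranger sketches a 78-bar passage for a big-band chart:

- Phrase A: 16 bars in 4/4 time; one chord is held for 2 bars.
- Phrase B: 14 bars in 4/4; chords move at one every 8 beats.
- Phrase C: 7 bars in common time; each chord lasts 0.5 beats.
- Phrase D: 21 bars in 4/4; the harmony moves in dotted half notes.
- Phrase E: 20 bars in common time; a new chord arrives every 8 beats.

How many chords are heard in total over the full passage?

109 chords

A has 64 beats and chords last 8 each, so 8 chords.
B has 56 beats and chords last 8 each, so 7 chords.
C has 28 beats and chords last 0.5 each, so 56 chords.
D has 84 beats and chords last 3 each, so 28 chords.
E has 80 beats and chords last 8 each, so 10 chords.
Total: 8 + 7 + 56 + 28 + 10 = 109.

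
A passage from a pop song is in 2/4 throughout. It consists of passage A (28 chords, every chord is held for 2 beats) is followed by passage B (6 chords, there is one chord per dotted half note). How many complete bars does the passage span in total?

37 bars

A: 28 × 2 = 56 beats = 28 bars.
B: 6 × 3 = 18 beats = 9 bars.
Total: 28 + 9 = 37 bars.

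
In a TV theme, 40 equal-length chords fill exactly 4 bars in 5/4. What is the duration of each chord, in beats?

0.5 beats

4 bars × 5 beats/bar = 20 beats total.
20 beats ÷ 40 chords = 0.5 beats per chord.
(That is an eighth note.)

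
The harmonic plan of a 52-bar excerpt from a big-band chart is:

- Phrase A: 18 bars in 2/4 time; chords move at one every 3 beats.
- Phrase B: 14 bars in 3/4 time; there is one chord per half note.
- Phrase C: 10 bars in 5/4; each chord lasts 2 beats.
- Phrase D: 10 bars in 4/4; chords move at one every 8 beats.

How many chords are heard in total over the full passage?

A: 18 bars × 2 beats = 36 beats; 3 beats/chord → 12 chords.
B: 14 bars × 3 beats = 42 beats; 2 beats/chord → 21 chords.
C: 10 bars × 5 beats = 50 beats; 2 beats/chord → 25 chords.
D: 10 bars × 4 beats = 40 beats; 8 beats/chord → 5 chords.
Total: 12 + 21 + 25 + 5 = 63.

63 chords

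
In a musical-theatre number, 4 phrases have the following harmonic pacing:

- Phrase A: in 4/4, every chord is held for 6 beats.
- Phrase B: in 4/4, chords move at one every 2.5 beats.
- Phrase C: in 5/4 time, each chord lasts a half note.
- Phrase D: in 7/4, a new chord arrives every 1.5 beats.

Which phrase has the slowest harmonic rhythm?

Phrase A

A: 4 beats/bar ÷ 6 beats/chord = 2/3 chords/bar.
B: 4 beats/bar ÷ 2.5 beats/chord = 1.6 chords/bar.
C: 5 beats/bar ÷ 2 beats/chord = 2.5 chords/bar.
D: 7 beats/bar ÷ 1.5 beats/chord = 14/3 chords/bar.
Slowest is A at 2/3 chords/bar.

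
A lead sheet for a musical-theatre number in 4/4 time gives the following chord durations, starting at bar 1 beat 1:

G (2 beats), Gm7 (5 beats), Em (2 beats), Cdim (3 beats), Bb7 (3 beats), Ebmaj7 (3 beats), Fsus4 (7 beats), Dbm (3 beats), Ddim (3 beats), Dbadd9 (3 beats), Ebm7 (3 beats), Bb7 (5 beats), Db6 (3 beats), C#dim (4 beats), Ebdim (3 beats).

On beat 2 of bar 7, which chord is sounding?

Dbm

Beat 2 of bar 7 is beat (7−1)×4 + 2 = 26 overall.
Running totals: G ends at 2, Gm7 ends at 7, Em ends at 9, Cdim ends at 12, Bb7 ends at 15, Ebmaj7 ends at 18, Fsus4 ends at 25, Dbm ends at 28.
Beat 26 falls within Dbm.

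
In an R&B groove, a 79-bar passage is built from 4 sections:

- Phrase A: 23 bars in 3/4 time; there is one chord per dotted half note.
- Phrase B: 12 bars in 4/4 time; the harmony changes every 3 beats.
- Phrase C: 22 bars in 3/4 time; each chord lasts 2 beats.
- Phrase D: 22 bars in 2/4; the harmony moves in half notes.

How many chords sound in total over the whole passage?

94 chords

A has 69 beats and chords last 3 each, so 23 chords.
B has 48 beats and chords last 3 each, so 16 chords.
C has 66 beats and chords last 2 each, so 33 chords.
D has 44 beats and chords last 2 each, so 22 chords.
Total: 23 + 16 + 33 + 22 = 94.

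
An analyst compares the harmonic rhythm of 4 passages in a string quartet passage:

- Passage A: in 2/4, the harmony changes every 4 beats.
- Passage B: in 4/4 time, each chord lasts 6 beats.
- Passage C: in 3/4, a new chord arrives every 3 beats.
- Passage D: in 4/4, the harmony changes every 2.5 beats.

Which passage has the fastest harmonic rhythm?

A: 2/4 = 0.5 chords/bar.
B: 4/6 = 2/3 chords/bar.
C: 3/3 = 1 chord/bar.
D: 4/2.5 = 1.6 chords/bar.
Fastest is D at 1.6 chords/bar.

Passage D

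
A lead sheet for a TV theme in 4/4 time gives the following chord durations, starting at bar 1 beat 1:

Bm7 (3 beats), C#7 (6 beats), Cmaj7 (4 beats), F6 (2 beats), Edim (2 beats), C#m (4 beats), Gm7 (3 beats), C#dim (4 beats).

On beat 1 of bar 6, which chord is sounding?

C#m

Beat 1 of bar 6 is beat (6−1)×4 + 1 = 21 overall.
Running totals: Bm7 ends at 3, C#7 ends at 9, Cmaj7 ends at 13, F6 ends at 15, Edim ends at 17, C#m ends at 21.
Beat 21 falls within C#m.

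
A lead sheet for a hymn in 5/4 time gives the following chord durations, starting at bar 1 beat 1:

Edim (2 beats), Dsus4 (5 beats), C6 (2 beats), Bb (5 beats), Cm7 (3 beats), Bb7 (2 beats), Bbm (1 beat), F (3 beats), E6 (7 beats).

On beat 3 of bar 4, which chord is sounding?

Bb7

Beat 3 of bar 4 is beat (4−1)×5 + 3 = 18 overall.
Running totals: Edim ends at 2, Dsus4 ends at 7, C6 ends at 9, Bb ends at 14, Cm7 ends at 17, Bb7 ends at 19.
Beat 18 falls within Bb7.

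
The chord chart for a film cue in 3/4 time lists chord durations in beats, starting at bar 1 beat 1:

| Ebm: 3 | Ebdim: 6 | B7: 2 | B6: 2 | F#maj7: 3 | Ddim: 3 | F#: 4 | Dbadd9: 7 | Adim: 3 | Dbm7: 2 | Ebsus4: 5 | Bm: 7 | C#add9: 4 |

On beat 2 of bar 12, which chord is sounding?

Beat 2 of bar 12 is beat (12−1)×3 + 2 = 35 overall.
Running totals: Ebm ends at 3, Ebdim ends at 9, B7 ends at 11, B6 ends at 13, F#maj7 ends at 16, Ddim ends at 19, F# ends at 23, Dbadd9 ends at 30, Adim ends at 33, Dbm7 ends at 35.
Beat 35 falls within Dbm7.

Dbm7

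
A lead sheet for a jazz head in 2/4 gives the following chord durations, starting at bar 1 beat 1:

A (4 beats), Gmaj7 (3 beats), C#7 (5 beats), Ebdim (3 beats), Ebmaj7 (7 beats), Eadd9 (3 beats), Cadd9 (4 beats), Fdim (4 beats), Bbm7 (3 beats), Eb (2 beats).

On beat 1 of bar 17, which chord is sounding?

Beat 1 of bar 17 is beat (17−1)×2 + 1 = 33 overall.
Running totals: A ends at 4, Gmaj7 ends at 7, C#7 ends at 12, Ebdim ends at 15, Ebmaj7 ends at 22, Eadd9 ends at 25, Cadd9 ends at 29, Fdim ends at 33.
Beat 33 falls within Fdim.

Fdim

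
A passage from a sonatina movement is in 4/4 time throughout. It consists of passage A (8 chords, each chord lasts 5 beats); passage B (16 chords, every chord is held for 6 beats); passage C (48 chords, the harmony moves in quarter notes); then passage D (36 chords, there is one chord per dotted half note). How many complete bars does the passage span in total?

A: 8 × 5 = 40 beats = 10 bars.
B: 16 × 6 = 96 beats = 24 bars.
C: 48 × 1 = 48 beats = 12 bars.
D: 36 × 3 = 108 beats = 27 bars.
Total: 10 + 24 + 12 + 27 = 73 bars.

73 bars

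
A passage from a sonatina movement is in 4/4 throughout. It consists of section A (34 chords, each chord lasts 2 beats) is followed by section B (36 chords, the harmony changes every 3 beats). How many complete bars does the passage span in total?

A: 34 × 2 = 68 beats = 17 bars.
B: 36 × 3 = 108 beats = 27 bars.
Total: 17 + 27 = 44 bars.

44 bars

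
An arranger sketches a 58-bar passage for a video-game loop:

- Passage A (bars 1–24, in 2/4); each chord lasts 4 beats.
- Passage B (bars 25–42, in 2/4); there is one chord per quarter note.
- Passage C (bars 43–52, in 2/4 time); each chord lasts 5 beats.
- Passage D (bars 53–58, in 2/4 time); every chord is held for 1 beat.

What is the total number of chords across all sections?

A: 24·2 = 48 beats, 48/4 = 12 chords.
B: 18·2 = 36 beats, 36/1 = 36 chords.
C: 10·2 = 20 beats, 20/5 = 4 chords.
D: 6·2 = 12 beats, 12/1 = 12 chords.
Total: 12 + 36 + 4 + 12 = 64.

64 chords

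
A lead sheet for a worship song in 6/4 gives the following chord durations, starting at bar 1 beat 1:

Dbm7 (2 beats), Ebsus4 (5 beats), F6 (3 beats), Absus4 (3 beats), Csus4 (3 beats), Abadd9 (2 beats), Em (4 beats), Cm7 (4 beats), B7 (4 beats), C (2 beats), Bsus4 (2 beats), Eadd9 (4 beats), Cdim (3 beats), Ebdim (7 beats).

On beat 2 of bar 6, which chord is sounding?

C

Beat 2 of bar 6 is beat (6−1)×6 + 2 = 32 overall.
Running totals: Dbm7 ends at 2, Ebsus4 ends at 7, F6 ends at 10, Absus4 ends at 13, Csus4 ends at 16, Abadd9 ends at 18, Em ends at 22, Cm7 ends at 26, B7 ends at 30, C ends at 32.
Beat 32 falls within C.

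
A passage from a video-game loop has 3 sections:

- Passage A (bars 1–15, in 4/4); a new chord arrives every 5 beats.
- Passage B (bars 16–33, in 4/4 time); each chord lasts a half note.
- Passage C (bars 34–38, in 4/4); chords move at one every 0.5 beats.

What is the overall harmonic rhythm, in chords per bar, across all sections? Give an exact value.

44/19 chords per bar

A: 15 × 4 = 60 beats ÷ 5 = 12 chords.
B: 18 × 4 = 72 beats ÷ 2 = 36 chords.
C: 5 × 4 = 20 beats ÷ 0.5 = 40 chords.
Overall: 88 chords over 38 bars → 88/38 = 44/19 chords per bar.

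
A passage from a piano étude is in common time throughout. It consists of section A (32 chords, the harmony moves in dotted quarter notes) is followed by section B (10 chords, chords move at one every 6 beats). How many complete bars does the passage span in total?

27 bars

A: 32 × 1.5 = 48 beats = 12 bars.
B: 10 × 6 = 60 beats = 15 bars.
Total: 12 + 15 = 27 bars.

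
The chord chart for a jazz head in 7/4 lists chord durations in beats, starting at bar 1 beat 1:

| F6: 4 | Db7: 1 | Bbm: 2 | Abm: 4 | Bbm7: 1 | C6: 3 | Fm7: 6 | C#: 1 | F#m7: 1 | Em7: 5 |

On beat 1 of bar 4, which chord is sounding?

C#

Beat 1 of bar 4 is beat (4−1)×7 + 1 = 22 overall.
Running totals: F6 ends at 4, Db7 ends at 5, Bbm ends at 7, Abm ends at 11, Bbm7 ends at 12, C6 ends at 15, Fm7 ends at 21, C# ends at 22.
Beat 22 falls within C#.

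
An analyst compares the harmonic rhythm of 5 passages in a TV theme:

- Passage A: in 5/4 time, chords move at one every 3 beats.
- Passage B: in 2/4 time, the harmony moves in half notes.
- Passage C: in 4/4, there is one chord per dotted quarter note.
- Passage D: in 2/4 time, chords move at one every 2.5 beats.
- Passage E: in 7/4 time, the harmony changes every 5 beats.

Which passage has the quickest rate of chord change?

A: 5 beats/bar ÷ 3 beats/chord = 5/3 chords/bar.
B: 2 beats/bar ÷ 2 beats/chord = 1 chord/bar.
C: 4 beats/bar ÷ 1.5 beats/chord = 8/3 chords/bar.
D: 2 beats/bar ÷ 2.5 beats/chord = 0.8 chords/bar.
E: 7 beats/bar ÷ 5 beats/chord = 1.4 chords/bar.
Fastest is C at 8/3 chords/bar.

Passage C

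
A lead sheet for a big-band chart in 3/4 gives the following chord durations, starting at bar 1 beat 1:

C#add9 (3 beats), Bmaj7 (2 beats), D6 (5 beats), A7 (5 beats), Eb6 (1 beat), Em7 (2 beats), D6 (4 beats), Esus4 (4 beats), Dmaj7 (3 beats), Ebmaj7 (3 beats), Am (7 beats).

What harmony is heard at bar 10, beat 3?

Beat 3 of bar 10 is beat (10−1)×3 + 3 = 30 overall.
Running totals: C#add9 ends at 3, Bmaj7 ends at 5, D6 ends at 10, A7 ends at 15, Eb6 ends at 16, Em7 ends at 18, D6 ends at 22, Esus4 ends at 26, Dmaj7 ends at 29, Ebmaj7 ends at 32.
Beat 30 falls within Ebmaj7.

Ebmaj7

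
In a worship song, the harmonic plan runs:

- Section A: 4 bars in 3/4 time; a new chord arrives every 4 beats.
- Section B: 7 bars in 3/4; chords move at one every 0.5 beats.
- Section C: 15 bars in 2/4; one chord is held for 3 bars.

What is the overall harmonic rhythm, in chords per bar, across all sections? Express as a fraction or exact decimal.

25/13 chords per bar

A: 4 × 3 = 12 beats ÷ 4 = 3 chords.
B: 7 × 3 = 21 beats ÷ 0.5 = 42 chords.
C: 15 × 2 = 30 beats ÷ 6 = 5 chords.
Overall: 50 chords over 26 bars → 50/26 = 25/13 chords per bar.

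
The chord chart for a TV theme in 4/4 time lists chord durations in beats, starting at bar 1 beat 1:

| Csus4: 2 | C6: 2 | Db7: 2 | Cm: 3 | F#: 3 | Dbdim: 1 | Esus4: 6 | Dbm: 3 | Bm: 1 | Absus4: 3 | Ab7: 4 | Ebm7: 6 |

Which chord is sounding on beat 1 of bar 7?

Beat 1 of bar 7 is beat (7−1)×4 + 1 = 25 overall.
Running totals: Csus4 ends at 2, C6 ends at 4, Db7 ends at 6, Cm ends at 9, F# ends at 12, Dbdim ends at 13, Esus4 ends at 19, Dbm ends at 22, Bm ends at 23, Absus4 ends at 26.
Beat 25 falls within Absus4.

Absus4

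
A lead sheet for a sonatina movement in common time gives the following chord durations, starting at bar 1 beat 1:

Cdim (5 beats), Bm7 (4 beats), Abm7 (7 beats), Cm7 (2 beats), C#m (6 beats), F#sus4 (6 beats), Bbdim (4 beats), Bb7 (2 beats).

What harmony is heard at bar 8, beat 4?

Beat 4 of bar 8 is beat (8−1)×4 + 4 = 32 overall.
Running totals: Cdim ends at 5, Bm7 ends at 9, Abm7 ends at 16, Cm7 ends at 18, C#m ends at 24, F#sus4 ends at 30, Bbdim ends at 34.
Beat 32 falls within Bbdim.

Bbdim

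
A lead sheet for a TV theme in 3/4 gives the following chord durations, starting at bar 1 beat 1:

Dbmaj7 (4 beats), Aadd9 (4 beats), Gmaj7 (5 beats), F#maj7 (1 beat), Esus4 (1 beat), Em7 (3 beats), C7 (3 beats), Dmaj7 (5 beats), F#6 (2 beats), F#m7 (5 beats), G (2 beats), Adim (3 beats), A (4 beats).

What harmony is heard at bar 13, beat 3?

Beat 3 of bar 13 is beat (13−1)×3 + 3 = 39 overall.
Running totals: Dbmaj7 ends at 4, Aadd9 ends at 8, Gmaj7 ends at 13, F#maj7 ends at 14, Esus4 ends at 15, Em7 ends at 18, C7 ends at 21, Dmaj7 ends at 26, F#6 ends at 28, F#m7 ends at 33, G ends at 35, Adim ends at 38, A ends at 42.
Beat 39 falls within A.

A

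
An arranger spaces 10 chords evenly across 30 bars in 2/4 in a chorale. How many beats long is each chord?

30 bars × 2 beats/bar = 60 beats total.
60 beats ÷ 10 chords = 6 beats per chord.

6 beats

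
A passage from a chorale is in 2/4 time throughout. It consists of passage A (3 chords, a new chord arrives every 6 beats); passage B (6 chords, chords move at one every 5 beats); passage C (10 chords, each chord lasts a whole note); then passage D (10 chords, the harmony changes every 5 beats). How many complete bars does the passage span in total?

69 bars

A: 3 × 6 = 18 beats = 9 bars.
B: 6 × 5 = 30 beats = 15 bars.
C: 10 × 4 = 40 beats = 20 bars.
D: 10 × 5 = 50 beats = 25 bars.
Total: 9 + 15 + 20 + 25 = 69 bars.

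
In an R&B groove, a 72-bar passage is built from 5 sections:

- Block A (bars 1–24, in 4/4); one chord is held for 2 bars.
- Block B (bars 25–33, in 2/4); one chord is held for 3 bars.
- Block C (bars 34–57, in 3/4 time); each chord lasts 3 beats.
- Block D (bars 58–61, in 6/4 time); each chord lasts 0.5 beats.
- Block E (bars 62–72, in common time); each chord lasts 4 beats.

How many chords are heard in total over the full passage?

98 chords

A: 24 bars × 4 beats = 96 beats; 8 beats/chord → 12 chords.
B: 9 bars × 2 beats = 18 beats; 6 beats/chord → 3 chords.
C: 24 bars × 3 beats = 72 beats; 3 beats/chord → 24 chords.
D: 4 bars × 6 beats = 24 beats; 0.5 beats/chord → 48 chords.
E: 11 bars × 4 beats = 44 beats; 4 beats/chord → 11 chords.
Total: 12 + 3 + 24 + 48 + 11 = 98.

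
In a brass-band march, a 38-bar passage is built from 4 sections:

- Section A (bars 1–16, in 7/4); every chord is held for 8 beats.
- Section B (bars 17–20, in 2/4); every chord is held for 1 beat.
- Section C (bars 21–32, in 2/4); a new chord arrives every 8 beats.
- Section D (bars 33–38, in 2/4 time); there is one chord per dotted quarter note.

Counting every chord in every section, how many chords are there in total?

33 chords

A: 16·7 = 112 beats, 112/8 = 14 chords.
B: 4·2 = 8 beats, 8/1 = 8 chords.
C: 12·2 = 24 beats, 24/8 = 3 chords.
D: 6·2 = 12 beats, 12/1.5 = 8 chords.
Total: 14 + 8 + 3 + 8 = 33.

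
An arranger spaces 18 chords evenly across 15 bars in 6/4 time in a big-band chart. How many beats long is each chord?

5 beats

15 bars × 6 beats/bar = 90 beats total.
90 beats ÷ 18 chords = 5 beats per chord.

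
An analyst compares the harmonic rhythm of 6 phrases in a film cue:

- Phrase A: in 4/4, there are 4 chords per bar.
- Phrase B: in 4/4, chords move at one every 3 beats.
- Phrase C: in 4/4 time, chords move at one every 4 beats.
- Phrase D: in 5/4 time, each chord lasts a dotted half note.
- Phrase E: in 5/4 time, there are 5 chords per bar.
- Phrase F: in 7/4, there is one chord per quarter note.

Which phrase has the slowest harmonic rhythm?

A: each chord is 1 beat in 4/4, so 4 per bar.
B: each chord is 3 beats in 4/4, so 4/3 per bar.
C: each chord is 4 beats in 4/4, so 1 per bar.
D: each chord is 3 beats in 5/4, so 5/3 per bar.
E: each chord is 1 beat in 5/4, so 5 per bar.
F: each chord is 1 beat in 7/4, so 7 per bar.
Slowest is C at 1 chords/bar.

Phrase C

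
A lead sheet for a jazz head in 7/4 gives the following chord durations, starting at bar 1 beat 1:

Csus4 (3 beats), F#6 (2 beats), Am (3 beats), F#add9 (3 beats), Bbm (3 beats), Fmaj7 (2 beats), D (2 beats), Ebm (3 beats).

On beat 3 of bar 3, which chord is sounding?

D

Beat 3 of bar 3 is beat (3−1)×7 + 3 = 17 overall.
Running totals: Csus4 ends at 3, F#6 ends at 5, Am ends at 8, F#add9 ends at 11, Bbm ends at 14, Fmaj7 ends at 16, D ends at 18.
Beat 17 falls within D.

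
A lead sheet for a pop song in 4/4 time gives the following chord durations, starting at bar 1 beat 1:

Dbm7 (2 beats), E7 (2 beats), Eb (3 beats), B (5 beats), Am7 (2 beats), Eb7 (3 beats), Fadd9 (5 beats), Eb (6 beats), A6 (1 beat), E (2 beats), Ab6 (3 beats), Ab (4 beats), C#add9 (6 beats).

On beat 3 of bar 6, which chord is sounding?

Eb

Beat 3 of bar 6 is beat (6−1)×4 + 3 = 23 overall.
Running totals: Dbm7 ends at 2, E7 ends at 4, Eb ends at 7, B ends at 12, Am7 ends at 14, Eb7 ends at 17, Fadd9 ends at 22, Eb ends at 28.
Beat 23 falls within Eb.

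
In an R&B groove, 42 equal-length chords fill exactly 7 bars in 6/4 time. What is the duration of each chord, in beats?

1 beat

7 bars × 6 beats/bar = 42 beats total.
42 beats ÷ 42 chords = 1 beats per chord.
(That is a quarter note.)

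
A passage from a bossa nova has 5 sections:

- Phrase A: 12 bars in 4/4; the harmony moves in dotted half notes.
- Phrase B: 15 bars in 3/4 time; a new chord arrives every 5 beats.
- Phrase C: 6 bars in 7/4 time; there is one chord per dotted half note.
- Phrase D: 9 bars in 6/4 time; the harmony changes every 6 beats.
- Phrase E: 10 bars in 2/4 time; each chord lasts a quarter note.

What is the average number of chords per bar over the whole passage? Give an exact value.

17/13 chords per bar

A: 12 × 4 = 48 beats ÷ 3 = 16 chords.
B: 15 × 3 = 45 beats ÷ 5 = 9 chords.
C: 6 × 7 = 42 beats ÷ 3 = 14 chords.
D: 9 × 6 = 54 beats ÷ 6 = 9 chords.
E: 10 × 2 = 20 beats ÷ 1 = 20 chords.
Overall: 68 chords over 52 bars → 68/52 = 17/13 chords per bar.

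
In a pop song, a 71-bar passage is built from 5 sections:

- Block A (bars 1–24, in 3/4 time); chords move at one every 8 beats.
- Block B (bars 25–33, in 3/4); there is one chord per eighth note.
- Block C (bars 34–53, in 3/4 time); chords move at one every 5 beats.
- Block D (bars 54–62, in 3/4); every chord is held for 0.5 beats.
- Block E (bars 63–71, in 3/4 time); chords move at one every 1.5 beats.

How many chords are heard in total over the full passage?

A: 24 bars × 3 beats = 72 beats; 8 beats/chord → 9 chords.
B: 9 bars × 3 beats = 27 beats; 0.5 beats/chord → 54 chords.
C: 20 bars × 3 beats = 60 beats; 5 beats/chord → 12 chords.
D: 9 bars × 3 beats = 27 beats; 0.5 beats/chord → 54 chords.
E: 9 bars × 3 beats = 27 beats; 1.5 beats/chord → 18 chords.
Total: 9 + 54 + 12 + 54 + 18 = 147.

147 chords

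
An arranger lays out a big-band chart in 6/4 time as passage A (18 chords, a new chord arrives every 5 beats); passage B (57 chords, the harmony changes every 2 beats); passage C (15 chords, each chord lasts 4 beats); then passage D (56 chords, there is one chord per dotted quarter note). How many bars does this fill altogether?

58 bars

A: 18 × 5 = 90 beats = 15 bars.
B: 57 × 2 = 114 beats = 19 bars.
C: 15 × 4 = 60 beats = 10 bars.
D: 56 × 1.5 = 84 beats = 14 bars.
Total: 15 + 19 + 10 + 14 = 58 bars.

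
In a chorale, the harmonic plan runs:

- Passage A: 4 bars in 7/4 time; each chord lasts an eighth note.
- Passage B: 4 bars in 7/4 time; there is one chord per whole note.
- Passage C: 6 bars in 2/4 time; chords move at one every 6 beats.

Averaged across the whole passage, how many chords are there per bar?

65/14 chords per bar

A: 4 bars of 7 beats is 28 beats; at 0.5 beats each that's 56 chords.
B: 4 bars of 7 beats is 28 beats; at 4 beats each that's 7 chords.
C: 6 bars of 2 beats is 12 beats; at 6 beats each that's 2 chords.
Overall: 65 chords over 14 bars → 65/14 = 65/14 chords per bar.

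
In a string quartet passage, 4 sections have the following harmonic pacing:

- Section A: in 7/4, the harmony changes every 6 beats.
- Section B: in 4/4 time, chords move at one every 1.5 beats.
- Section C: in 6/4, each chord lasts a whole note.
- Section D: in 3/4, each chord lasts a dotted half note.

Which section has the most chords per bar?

Section B

A: 7 beats/bar ÷ 6 beats/chord = 7/6 chords/bar.
B: 4 beats/bar ÷ 1.5 beats/chord = 8/3 chords/bar.
C: 6 beats/bar ÷ 4 beats/chord = 1.5 chords/bar.
D: 3 beats/bar ÷ 3 beats/chord = 1 chord/bar.
Fastest is B at 8/3 chords/bar.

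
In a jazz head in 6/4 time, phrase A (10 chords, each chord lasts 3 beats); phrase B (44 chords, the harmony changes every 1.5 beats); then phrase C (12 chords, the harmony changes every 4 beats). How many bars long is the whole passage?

A: 10 × 3 = 30 beats = 5 bars.
B: 44 × 1.5 = 66 beats = 11 bars.
C: 12 × 4 = 48 beats = 8 bars.
Total: 5 + 11 + 8 = 24 bars.

24 bars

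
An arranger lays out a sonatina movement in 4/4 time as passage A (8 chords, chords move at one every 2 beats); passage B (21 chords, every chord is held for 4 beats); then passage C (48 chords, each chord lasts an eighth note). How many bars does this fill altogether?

31 bars

A: 8 × 2 = 16 beats = 4 bars.
B: 21 × 4 = 84 beats = 21 bars.
C: 48 × 0.5 = 24 beats = 6 bars.
Total: 4 + 21 + 6 = 31 bars.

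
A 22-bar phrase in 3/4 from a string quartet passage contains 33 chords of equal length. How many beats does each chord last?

2 beats

22 bars × 3 beats/bar = 66 beats total.
66 beats ÷ 33 chords = 2 beats per chord.
(That is a half note.)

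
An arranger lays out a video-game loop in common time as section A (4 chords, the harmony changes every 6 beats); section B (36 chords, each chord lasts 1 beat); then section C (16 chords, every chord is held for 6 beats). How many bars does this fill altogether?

A: 4 × 6 = 24 beats = 6 bars.
B: 36 × 1 = 36 beats = 9 bars.
C: 16 × 6 = 96 beats = 24 bars.
Total: 6 + 9 + 24 = 39 bars.

39 bars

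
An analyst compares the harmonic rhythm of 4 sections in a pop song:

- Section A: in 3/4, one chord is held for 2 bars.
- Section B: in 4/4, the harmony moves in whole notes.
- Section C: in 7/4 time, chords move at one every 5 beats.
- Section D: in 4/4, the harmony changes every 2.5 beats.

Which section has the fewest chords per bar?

A: 3/6 = 0.5 chords/bar.
B: 4/4 = 1 chord/bar.
C: 7/5 = 1.4 chords/bar.
D: 4/2.5 = 1.6 chords/bar.
Slowest is A at 0.5 chords/bar.

Section A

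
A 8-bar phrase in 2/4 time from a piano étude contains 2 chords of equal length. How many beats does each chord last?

8 bars × 2 beats/bar = 16 beats total.
16 beats ÷ 2 chords = 8 beats per chord.

8 beats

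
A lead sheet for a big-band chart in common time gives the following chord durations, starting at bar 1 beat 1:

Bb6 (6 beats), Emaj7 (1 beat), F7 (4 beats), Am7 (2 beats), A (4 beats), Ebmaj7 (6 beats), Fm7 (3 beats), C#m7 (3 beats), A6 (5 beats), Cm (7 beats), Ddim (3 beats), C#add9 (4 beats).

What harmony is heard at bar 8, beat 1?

Beat 1 of bar 8 is beat (8−1)×4 + 1 = 29 overall.
Running totals: Bb6 ends at 6, Emaj7 ends at 7, F7 ends at 11, Am7 ends at 13, A ends at 17, Ebmaj7 ends at 23, Fm7 ends at 26, C#m7 ends at 29.
Beat 29 falls within C#m7.

C#m7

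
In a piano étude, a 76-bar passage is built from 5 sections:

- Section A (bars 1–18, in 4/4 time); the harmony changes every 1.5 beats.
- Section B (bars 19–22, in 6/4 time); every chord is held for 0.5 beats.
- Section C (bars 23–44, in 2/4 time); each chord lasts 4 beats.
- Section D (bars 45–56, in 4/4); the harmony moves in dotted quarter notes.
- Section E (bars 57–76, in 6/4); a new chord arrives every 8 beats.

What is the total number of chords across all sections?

154 chords

A: 18 bars × 4 beats = 72 beats; 1.5 beats/chord → 48 chords.
B: 4 bars × 6 beats = 24 beats; 0.5 beats/chord → 48 chords.
C: 22 bars × 2 beats = 44 beats; 4 beats/chord → 11 chords.
D: 12 bars × 4 beats = 48 beats; 1.5 beats/chord → 32 chords.
E: 20 bars × 6 beats = 120 beats; 8 beats/chord → 15 chords.
Total: 48 + 48 + 11 + 32 + 15 = 154.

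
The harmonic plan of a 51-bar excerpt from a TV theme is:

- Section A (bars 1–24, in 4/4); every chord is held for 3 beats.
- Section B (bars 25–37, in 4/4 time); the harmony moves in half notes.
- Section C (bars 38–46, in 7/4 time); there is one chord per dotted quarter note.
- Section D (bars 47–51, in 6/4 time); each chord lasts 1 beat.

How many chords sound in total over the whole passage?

A has 96 beats and chords last 3 each, so 32 chords.
B has 52 beats and chords last 2 each, so 26 chords.
C has 63 beats and chords last 1.5 each, so 42 chords.
D has 30 beats and chords last 1 each, so 30 chords.
Total: 32 + 26 + 42 + 30 = 130.

130 chords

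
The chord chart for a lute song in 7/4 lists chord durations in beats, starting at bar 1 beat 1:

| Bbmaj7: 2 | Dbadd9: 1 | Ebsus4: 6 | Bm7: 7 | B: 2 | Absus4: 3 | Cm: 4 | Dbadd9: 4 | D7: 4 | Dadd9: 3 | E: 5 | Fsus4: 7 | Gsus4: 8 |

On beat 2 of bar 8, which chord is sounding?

Beat 2 of bar 8 is beat (8−1)×7 + 2 = 51 overall.
Running totals: Bbmaj7 ends at 2, Dbadd9 ends at 3, Ebsus4 ends at 9, Bm7 ends at 16, B ends at 18, Absus4 ends at 21, Cm ends at 25, Dbadd9 ends at 29, D7 ends at 33, Dadd9 ends at 36, E ends at 41, Fsus4 ends at 48, Gsus4 ends at 56.
Beat 51 falls within Gsus4.

Gsus4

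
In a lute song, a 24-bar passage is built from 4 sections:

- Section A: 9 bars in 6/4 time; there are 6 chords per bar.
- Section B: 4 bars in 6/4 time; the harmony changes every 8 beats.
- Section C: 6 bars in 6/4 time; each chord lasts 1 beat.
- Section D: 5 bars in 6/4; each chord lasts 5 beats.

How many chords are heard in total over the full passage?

A: 9·6 = 54 beats, 54/1 = 54 chords.
B: 4·6 = 24 beats, 24/8 = 3 chords.
C: 6·6 = 36 beats, 36/1 = 36 chords.
D: 5·6 = 30 beats, 30/5 = 6 chords.
Total: 54 + 3 + 36 + 6 = 99.

99 chords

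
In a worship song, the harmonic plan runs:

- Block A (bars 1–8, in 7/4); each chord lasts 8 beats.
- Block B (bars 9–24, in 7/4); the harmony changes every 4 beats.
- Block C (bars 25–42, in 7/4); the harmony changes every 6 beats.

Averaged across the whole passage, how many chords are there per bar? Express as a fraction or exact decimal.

A: 8 bars of 7 beats is 56 beats; at 8 beats each that's 7 chords.
B: 16 bars of 7 beats is 112 beats; at 4 beats each that's 28 chords.
C: 18 bars of 7 beats is 126 beats; at 6 beats each that's 21 chords.
Overall: 56 chords over 42 bars → 56/42 = 4/3 chords per bar.

4/3 chords per bar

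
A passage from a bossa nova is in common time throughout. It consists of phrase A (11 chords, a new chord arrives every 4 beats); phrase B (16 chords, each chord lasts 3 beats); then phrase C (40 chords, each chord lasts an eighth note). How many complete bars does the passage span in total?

28 bars

A: 11 × 4 = 44 beats = 11 bars.
B: 16 × 3 = 48 beats = 12 bars.
C: 40 × 0.5 = 20 beats = 5 bars.
Total: 11 + 12 + 5 = 28 bars.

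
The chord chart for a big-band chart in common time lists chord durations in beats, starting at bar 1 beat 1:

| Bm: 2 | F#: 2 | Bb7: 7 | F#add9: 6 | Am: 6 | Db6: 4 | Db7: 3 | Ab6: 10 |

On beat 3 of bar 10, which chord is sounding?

Beat 3 of bar 10 is beat (10−1)×4 + 3 = 39 overall.
Running totals: Bm ends at 2, F# ends at 4, Bb7 ends at 11, F#add9 ends at 17, Am ends at 23, Db6 ends at 27, Db7 ends at 30, Ab6 ends at 40.
Beat 39 falls within Ab6.

Ab6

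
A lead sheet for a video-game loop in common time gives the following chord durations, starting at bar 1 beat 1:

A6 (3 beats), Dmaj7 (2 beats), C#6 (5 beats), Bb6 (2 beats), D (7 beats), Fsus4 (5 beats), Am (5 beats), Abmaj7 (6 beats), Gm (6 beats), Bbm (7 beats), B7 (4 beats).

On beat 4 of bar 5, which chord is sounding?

Fsus4

Beat 4 of bar 5 is beat (5−1)×4 + 4 = 20 overall.
Running totals: A6 ends at 3, Dmaj7 ends at 5, C#6 ends at 10, Bb6 ends at 12, D ends at 19, Fsus4 ends at 24.
Beat 20 falls within Fsus4.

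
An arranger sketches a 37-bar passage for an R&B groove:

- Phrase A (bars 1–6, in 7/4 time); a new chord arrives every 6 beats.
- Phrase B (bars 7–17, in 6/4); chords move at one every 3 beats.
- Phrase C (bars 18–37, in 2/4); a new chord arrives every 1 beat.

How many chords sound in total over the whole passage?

A: 6·7 = 42 beats, 42/6 = 7 chords.
B: 11·6 = 66 beats, 66/3 = 22 chords.
C: 20·2 = 40 beats, 40/1 = 40 chords.
Total: 7 + 22 + 40 = 69.

69 chords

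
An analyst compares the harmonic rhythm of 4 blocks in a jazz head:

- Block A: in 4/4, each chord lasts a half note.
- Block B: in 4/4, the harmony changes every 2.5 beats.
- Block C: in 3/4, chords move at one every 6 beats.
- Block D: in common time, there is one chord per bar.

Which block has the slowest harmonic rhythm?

Block C

A: each chord is 2 beats in 4/4, so 2 per bar.
B: each chord is 2.5 beats in 4/4, so 1.6 per bar.
C: each chord is 6 beats in 3/4, so 0.5 per bar.
D: each chord is 4 beats in 4/4, so 1 per bar.
Slowest is C at 0.5 chords/bar.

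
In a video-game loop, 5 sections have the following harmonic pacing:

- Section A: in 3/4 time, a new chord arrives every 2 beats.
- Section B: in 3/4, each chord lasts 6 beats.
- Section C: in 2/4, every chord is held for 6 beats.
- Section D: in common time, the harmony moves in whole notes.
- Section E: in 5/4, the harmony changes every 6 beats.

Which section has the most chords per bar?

Section A

A: 3 beats/bar ÷ 2 beats/chord = 1.5 chords/bar.
B: 3 beats/bar ÷ 6 beats/chord = 0.5 chords/bar.
C: 2 beats/bar ÷ 6 beats/chord = 1/3 chords/bar.
D: 4 beats/bar ÷ 4 beats/chord = 1 chord/bar.
E: 5 beats/bar ÷ 6 beats/chord = 5/6 chords/bar.
Fastest is A at 1.5 chords/bar.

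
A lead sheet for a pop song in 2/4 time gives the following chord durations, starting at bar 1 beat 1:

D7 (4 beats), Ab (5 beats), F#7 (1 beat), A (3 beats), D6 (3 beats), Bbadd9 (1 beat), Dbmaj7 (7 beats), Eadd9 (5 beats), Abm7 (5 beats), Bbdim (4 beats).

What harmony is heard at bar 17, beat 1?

Abm7

Beat 1 of bar 17 is beat (17−1)×2 + 1 = 33 overall.
Running totals: D7 ends at 4, Ab ends at 9, F#7 ends at 10, A ends at 13, D6 ends at 16, Bbadd9 ends at 17, Dbmaj7 ends at 24, Eadd9 ends at 29, Abm7 ends at 34.
Beat 33 falls within Abm7.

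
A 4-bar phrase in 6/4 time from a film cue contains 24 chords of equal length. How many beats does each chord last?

1 beat

4 bars × 6 beats/bar = 24 beats total.
24 beats ÷ 24 chords = 1 beats per chord.
(That is a quarter note.)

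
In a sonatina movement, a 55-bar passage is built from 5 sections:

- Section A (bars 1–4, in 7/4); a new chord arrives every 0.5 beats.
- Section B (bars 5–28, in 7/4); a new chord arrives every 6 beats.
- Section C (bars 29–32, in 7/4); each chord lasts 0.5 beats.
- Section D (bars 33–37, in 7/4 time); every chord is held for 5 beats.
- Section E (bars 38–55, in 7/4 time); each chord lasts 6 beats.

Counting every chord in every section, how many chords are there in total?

168 chords

A: 4·7 = 28 beats, 28/0.5 = 56 chords.
B: 24·7 = 168 beats, 168/6 = 28 chords.
C: 4·7 = 28 beats, 28/0.5 = 56 chords.
D: 5·7 = 35 beats, 35/5 = 7 chords.
E: 18·7 = 126 beats, 126/6 = 21 chords.
Total: 56 + 28 + 56 + 7 + 21 = 168.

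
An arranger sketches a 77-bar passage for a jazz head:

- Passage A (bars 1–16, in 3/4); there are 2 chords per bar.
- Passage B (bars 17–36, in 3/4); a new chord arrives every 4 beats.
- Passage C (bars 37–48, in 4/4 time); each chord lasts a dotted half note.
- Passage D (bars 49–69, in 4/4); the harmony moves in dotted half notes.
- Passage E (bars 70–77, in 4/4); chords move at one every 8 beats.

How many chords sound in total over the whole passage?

95 chords

A has 48 beats and chords last 1.5 each, so 32 chords.
B has 60 beats and chords last 4 each, so 15 chords.
C has 48 beats and chords last 3 each, so 16 chords.
D has 84 beats and chords last 3 each, so 28 chords.
E has 32 beats and chords last 8 each, so 4 chords.
Total: 32 + 15 + 16 + 28 + 4 = 95.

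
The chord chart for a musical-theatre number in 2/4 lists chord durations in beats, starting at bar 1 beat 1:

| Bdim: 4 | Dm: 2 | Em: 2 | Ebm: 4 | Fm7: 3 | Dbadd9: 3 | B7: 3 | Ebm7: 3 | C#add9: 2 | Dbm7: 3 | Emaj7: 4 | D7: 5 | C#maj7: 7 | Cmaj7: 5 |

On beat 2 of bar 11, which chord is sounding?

Beat 2 of bar 11 is beat (11−1)×2 + 2 = 22 overall.
Running totals: Bdim ends at 4, Dm ends at 6, Em ends at 8, Ebm ends at 12, Fm7 ends at 15, Dbadd9 ends at 18, B7 ends at 21, Ebm7 ends at 24.
Beat 22 falls within Ebm7.

Ebm7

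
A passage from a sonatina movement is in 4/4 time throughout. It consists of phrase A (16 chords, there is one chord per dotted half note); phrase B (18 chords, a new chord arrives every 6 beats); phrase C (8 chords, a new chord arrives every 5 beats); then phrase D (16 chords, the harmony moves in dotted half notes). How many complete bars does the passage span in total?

A: 16 × 3 = 48 beats = 12 bars.
B: 18 × 6 = 108 beats = 27 bars.
C: 8 × 5 = 40 beats = 10 bars.
D: 16 × 3 = 48 beats = 12 bars.
Total: 12 + 27 + 10 + 12 = 61 bars.

61 bars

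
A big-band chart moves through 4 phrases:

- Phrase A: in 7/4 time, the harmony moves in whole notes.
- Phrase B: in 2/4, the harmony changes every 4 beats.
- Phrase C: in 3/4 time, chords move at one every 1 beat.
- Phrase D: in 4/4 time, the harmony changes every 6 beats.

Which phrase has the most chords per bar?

A: 7/4 = 1.75 chords/bar.
B: 2/4 = 0.5 chords/bar.
C: 3/1 = 3 chords/bar.
D: 4/6 = 2/3 chords/bar.
Fastest is C at 3 chords/bar.

Phrase C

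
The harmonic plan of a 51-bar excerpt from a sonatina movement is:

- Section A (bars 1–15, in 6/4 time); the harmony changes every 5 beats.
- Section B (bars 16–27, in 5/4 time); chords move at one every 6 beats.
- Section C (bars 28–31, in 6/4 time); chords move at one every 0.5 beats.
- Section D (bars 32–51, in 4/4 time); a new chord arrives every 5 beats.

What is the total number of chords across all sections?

A: 15·6 = 90 beats, 90/5 = 18 chords.
B: 12·5 = 60 beats, 60/6 = 10 chords.
C: 4·6 = 24 beats, 24/0.5 = 48 chords.
D: 20·4 = 80 beats, 80/5 = 16 chords.
Total: 18 + 10 + 48 + 16 = 92.

92 chords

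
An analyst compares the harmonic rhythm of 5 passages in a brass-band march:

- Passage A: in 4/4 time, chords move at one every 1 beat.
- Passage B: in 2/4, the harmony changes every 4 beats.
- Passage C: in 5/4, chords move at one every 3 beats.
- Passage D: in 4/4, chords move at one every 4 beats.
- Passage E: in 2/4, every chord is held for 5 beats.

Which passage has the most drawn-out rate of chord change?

Passage E

A: 4/1 = 4 chords/bar.
B: 2/4 = 0.5 chords/bar.
C: 5/3 = 5/3 chords/bar.
D: 4/4 = 1 chord/bar.
E: 2/5 = 0.4 chords/bar.
Slowest is E at 0.4 chords/bar.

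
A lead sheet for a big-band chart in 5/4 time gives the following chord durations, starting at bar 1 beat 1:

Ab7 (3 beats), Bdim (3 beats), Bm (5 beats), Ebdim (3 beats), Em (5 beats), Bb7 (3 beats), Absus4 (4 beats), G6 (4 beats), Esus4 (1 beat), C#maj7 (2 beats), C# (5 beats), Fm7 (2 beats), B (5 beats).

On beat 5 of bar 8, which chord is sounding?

Fm7

Beat 5 of bar 8 is beat (8−1)×5 + 5 = 40 overall.
Running totals: Ab7 ends at 3, Bdim ends at 6, Bm ends at 11, Ebdim ends at 14, Em ends at 19, Bb7 ends at 22, Absus4 ends at 26, G6 ends at 30, Esus4 ends at 31, C#maj7 ends at 33, C# ends at 38, Fm7 ends at 40.
Beat 40 falls within Fm7.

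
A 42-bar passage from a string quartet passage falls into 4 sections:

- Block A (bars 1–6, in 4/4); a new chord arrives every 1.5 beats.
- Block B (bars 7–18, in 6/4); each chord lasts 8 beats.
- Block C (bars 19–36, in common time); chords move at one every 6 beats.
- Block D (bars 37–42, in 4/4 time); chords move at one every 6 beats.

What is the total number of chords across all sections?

41 chords

A: 6 bars × 4 beats = 24 beats; 1.5 beats/chord → 16 chords.
B: 12 bars × 6 beats = 72 beats; 8 beats/chord → 9 chords.
C: 18 bars × 4 beats = 72 beats; 6 beats/chord → 12 chords.
D: 6 bars × 4 beats = 24 beats; 6 beats/chord → 4 chords.
Total: 16 + 9 + 12 + 4 = 41.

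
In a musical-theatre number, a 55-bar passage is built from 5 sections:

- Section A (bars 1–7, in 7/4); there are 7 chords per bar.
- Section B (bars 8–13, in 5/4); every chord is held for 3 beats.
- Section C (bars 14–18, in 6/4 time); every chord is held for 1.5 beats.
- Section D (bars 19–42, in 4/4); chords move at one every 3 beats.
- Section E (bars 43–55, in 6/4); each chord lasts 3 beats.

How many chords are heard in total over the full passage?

A: 7 bars × 7 beats = 49 beats; 1 beat/chord → 49 chords.
B: 6 bars × 5 beats = 30 beats; 3 beats/chord → 10 chords.
C: 5 bars × 6 beats = 30 beats; 1.5 beats/chord → 20 chords.
D: 24 bars × 4 beats = 96 beats; 3 beats/chord → 32 chords.
E: 13 bars × 6 beats = 78 beats; 3 beats/chord → 26 chords.
Total: 49 + 10 + 20 + 32 + 26 = 137.

137 chords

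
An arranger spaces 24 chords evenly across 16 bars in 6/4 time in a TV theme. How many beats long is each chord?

4 beats

16 bars × 6 beats/bar = 96 beats total.
96 beats ÷ 24 chords = 4 beats per chord.
(That is a whole note.)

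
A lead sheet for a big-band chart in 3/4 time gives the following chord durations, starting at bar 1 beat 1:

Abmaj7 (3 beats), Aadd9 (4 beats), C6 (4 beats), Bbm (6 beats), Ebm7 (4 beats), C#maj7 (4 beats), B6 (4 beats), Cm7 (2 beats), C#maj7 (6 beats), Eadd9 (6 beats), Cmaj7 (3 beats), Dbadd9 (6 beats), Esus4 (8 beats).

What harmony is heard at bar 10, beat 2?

B6

Beat 2 of bar 10 is beat (10−1)×3 + 2 = 29 overall.
Running totals: Abmaj7 ends at 3, Aadd9 ends at 7, C6 ends at 11, Bbm ends at 17, Ebm7 ends at 21, C#maj7 ends at 25, B6 ends at 29.
Beat 29 falls within B6.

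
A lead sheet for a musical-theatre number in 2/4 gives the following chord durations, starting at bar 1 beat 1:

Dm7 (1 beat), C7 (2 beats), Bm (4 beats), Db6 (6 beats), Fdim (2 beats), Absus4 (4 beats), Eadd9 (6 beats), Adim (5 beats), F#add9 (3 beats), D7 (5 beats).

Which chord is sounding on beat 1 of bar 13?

Beat 1 of bar 13 is beat (13−1)×2 + 1 = 25 overall.
Running totals: Dm7 ends at 1, C7 ends at 3, Bm ends at 7, Db6 ends at 13, Fdim ends at 15, Absus4 ends at 19, Eadd9 ends at 25.
Beat 25 falls within Eadd9.

Eadd9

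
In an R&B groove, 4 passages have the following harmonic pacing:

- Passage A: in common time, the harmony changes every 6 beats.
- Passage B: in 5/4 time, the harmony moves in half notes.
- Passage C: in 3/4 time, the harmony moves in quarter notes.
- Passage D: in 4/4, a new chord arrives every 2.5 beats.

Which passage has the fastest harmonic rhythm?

Passage C

A: 4 beats/bar ÷ 6 beats/chord = 2/3 chords/bar.
B: 5 beats/bar ÷ 2 beats/chord = 2.5 chords/bar.
C: 3 beats/bar ÷ 1 beat/chord = 3 chords/bar.
D: 4 beats/bar ÷ 2.5 beats/chord = 1.6 chords/bar.
Fastest is C at 3 chords/bar.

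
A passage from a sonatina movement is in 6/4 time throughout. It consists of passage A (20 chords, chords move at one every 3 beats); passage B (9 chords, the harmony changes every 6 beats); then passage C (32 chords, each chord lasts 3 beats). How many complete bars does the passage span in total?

35 bars

A: 20 × 3 = 60 beats = 10 bars.
B: 9 × 6 = 54 beats = 9 bars.
C: 32 × 3 = 96 beats = 16 bars.
Total: 10 + 9 + 16 = 35 bars.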